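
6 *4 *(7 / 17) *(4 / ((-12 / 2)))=-112 / 17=-6.59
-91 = -91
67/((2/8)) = 268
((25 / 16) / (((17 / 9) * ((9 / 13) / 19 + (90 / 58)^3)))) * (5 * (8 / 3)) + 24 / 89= 3.19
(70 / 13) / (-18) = -35 / 117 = -0.30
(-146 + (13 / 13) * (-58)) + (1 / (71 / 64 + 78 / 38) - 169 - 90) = -1779019 / 3845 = -462.68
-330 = -330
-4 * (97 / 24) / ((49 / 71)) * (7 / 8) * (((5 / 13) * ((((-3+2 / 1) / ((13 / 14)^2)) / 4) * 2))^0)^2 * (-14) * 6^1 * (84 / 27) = 48209 / 9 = 5356.56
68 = 68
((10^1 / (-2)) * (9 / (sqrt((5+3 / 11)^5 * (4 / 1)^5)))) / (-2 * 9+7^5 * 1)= -5445 * sqrt(638) / 104823531776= -0.00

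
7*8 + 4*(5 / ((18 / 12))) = 208 / 3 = 69.33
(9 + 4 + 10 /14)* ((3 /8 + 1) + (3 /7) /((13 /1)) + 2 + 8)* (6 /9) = 66440 /637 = 104.30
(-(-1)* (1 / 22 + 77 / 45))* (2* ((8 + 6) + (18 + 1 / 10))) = 186073 / 1650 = 112.77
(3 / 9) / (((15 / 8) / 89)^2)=506944 / 675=751.03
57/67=0.85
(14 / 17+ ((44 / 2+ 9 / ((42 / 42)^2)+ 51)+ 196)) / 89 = 3.13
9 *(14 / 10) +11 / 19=1252 / 95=13.18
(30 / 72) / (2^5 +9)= 5 / 492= 0.01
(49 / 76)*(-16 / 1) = -196 / 19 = -10.32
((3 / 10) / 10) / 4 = 3 / 400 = 0.01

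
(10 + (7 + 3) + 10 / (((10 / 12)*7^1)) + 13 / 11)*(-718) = -1265834 / 77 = -16439.40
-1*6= -6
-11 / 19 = -0.58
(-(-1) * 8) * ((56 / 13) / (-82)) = -224 / 533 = -0.42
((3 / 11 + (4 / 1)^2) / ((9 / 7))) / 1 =1253 / 99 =12.66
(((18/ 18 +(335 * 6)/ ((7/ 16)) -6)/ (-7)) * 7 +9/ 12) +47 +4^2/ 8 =-127107/ 28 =-4539.54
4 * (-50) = -200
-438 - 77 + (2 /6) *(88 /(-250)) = -193169 /375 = -515.12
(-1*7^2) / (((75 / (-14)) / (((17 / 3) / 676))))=5831 / 76050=0.08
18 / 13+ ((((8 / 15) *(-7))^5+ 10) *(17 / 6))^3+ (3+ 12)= -1279177339171884189053982781568 / 153700755523681640625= -8322518225.84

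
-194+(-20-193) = -407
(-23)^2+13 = 542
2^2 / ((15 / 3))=4 / 5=0.80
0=0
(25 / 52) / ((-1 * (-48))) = 25 / 2496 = 0.01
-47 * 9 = -423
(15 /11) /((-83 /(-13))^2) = 2535 /75779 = 0.03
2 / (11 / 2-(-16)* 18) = 4 / 587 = 0.01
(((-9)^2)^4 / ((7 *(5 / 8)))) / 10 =172186884 / 175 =983925.05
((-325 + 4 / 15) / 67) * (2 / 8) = -4871 / 4020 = -1.21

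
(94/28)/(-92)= -47/1288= -0.04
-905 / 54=-16.76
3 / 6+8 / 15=1.03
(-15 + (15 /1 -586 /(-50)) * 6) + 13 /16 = 58453 /400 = 146.13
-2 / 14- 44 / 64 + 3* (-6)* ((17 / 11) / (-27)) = 739 / 3696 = 0.20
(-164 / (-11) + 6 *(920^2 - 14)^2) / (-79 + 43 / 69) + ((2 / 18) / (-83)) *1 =-609243043524155797 / 11109384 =-54840398308.69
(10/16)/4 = 5/32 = 0.16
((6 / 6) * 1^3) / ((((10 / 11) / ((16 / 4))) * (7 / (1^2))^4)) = 22 / 12005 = 0.00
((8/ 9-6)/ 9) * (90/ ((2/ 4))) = -920/ 9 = -102.22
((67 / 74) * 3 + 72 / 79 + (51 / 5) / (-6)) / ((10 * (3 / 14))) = 197204 / 219225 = 0.90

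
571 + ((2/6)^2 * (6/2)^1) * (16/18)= 15425/27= 571.30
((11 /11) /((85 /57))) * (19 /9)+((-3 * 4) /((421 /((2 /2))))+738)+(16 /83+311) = 9361155908 /8910465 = 1050.58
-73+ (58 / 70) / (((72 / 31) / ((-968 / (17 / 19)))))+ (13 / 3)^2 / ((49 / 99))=-15781877 / 37485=-421.02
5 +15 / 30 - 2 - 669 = -1331 / 2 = -665.50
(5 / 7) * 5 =25 / 7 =3.57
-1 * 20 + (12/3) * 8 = 12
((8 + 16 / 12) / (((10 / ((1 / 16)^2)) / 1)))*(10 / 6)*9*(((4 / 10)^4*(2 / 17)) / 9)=7 / 382500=0.00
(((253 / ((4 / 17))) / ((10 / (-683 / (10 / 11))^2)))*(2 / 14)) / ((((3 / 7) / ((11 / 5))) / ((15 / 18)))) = 2670477390559 / 72000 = 37089963.76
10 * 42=420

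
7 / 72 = 0.10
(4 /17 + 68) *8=9280 /17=545.88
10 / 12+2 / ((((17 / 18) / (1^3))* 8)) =56 / 51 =1.10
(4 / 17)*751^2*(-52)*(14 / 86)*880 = -722643201280 / 731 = -988567990.81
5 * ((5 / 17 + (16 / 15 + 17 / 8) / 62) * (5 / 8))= 218555 / 202368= 1.08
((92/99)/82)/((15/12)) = 184/20295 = 0.01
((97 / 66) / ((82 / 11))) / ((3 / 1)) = 97 / 1476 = 0.07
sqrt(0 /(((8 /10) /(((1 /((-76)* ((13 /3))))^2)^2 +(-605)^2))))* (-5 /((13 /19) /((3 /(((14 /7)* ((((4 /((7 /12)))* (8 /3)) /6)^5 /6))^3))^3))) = 0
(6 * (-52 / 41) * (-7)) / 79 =2184 / 3239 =0.67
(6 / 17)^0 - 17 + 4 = -12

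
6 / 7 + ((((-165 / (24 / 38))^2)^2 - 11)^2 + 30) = 9954704242842404511359143 / 458752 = 21699533174443717981.30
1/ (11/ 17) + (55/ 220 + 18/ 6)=211/ 44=4.80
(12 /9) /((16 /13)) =13 /12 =1.08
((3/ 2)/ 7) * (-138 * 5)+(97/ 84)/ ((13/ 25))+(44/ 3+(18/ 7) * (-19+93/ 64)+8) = -489479/ 2912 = -168.09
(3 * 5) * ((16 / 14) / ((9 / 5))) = 200 / 21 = 9.52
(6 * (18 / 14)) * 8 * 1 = 432 / 7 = 61.71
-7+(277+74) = 344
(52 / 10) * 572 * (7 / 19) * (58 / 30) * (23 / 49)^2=228151352 / 488775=466.78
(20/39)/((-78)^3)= -5/4626882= -0.00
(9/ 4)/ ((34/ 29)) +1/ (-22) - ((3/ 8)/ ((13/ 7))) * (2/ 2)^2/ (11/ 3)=4421/ 2431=1.82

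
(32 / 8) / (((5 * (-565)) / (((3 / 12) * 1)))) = -1 / 2825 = -0.00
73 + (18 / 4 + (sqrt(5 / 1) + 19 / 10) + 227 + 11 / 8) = sqrt(5) + 12311 / 40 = 310.01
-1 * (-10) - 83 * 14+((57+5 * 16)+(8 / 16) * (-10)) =-1020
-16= -16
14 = 14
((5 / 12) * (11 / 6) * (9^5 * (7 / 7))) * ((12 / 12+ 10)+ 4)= 676603.12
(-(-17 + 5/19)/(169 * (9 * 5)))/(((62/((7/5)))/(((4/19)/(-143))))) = -1484/20283967275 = -0.00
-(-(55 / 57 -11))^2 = -327184 / 3249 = -100.70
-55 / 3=-18.33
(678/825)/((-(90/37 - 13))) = 8362/107525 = 0.08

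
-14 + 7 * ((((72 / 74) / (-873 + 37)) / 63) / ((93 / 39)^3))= -14.00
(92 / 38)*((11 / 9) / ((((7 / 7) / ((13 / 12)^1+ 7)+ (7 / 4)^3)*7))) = 3141248 / 40744683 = 0.08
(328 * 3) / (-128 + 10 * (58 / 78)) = -19188 / 2351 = -8.16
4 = 4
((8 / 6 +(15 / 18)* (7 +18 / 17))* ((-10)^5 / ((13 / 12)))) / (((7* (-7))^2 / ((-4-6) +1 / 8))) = 1621475000 / 530621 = 3055.81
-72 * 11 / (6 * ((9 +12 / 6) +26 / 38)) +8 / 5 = -1794 / 185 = -9.70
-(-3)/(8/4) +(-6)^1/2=-3/2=-1.50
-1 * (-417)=417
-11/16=-0.69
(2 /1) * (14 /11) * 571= 15988 /11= 1453.45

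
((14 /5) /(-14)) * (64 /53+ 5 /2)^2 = -154449 /56180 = -2.75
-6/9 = -2/3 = -0.67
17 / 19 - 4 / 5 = 9 / 95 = 0.09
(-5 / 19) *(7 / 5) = -7 / 19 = -0.37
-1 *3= -3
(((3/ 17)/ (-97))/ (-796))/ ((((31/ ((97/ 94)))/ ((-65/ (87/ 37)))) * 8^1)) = -2405/ 9148281536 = -0.00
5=5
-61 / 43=-1.42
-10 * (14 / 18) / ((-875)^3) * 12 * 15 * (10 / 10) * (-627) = -5016 / 3828125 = -0.00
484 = 484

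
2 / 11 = 0.18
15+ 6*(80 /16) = 45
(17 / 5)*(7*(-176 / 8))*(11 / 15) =-28798 / 75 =-383.97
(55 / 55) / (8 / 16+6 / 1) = 0.15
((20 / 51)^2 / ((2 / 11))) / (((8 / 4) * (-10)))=-110 / 2601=-0.04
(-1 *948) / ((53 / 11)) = -10428 / 53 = -196.75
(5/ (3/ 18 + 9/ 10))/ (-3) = -25/ 16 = -1.56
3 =3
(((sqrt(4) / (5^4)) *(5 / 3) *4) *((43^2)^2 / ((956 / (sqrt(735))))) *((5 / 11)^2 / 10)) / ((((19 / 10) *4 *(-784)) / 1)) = -3418801 *sqrt(15) / 1846188960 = -0.01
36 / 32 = 9 / 8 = 1.12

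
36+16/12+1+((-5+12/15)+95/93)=35.15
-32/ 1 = -32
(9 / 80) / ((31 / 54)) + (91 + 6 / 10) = 113827 / 1240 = 91.80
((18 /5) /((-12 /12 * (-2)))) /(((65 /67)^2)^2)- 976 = -86929689911 /89253125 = -973.97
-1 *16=-16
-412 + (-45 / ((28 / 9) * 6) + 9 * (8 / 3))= -21863 / 56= -390.41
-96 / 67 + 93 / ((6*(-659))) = -128605 / 88306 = -1.46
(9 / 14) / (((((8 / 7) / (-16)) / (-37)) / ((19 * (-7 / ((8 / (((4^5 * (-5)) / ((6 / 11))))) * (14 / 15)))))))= 55677600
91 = 91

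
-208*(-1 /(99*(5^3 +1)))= 104 /6237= 0.02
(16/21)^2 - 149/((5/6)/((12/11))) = -4716968/24255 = -194.47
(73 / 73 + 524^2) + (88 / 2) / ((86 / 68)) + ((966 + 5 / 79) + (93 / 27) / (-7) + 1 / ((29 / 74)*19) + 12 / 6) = 32496351005389 / 117920061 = 275579.50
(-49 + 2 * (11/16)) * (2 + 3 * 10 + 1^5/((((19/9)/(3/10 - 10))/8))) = 43053/190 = 226.59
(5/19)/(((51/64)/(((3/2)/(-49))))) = -160/15827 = -0.01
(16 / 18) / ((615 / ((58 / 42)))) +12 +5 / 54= 2811629 / 232470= 12.09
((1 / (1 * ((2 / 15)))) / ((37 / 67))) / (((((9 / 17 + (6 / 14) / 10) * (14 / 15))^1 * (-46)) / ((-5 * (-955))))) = -2039521875 / 772708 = -2639.45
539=539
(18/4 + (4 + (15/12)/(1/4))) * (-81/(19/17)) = -978.39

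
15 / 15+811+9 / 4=3257 / 4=814.25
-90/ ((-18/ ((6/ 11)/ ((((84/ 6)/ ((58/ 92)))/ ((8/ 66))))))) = 290/ 19481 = 0.01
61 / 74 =0.82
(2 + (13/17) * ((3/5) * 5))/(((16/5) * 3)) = 365/816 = 0.45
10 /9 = 1.11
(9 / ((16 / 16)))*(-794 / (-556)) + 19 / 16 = 31225 / 2224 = 14.04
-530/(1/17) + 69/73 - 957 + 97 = -720441/73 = -9869.05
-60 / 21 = -20 / 7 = -2.86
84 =84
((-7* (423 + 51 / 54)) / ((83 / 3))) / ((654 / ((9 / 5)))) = -53417 / 180940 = -0.30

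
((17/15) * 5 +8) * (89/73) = 3649/219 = 16.66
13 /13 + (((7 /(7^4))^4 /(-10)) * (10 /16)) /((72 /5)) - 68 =-1068325911321989 /15945162855552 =-67.00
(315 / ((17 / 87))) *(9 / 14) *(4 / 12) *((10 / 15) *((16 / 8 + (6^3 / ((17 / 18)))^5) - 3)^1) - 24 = 3478268051155573860909 / 24137569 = 144101837726722.76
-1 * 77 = -77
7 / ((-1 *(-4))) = 7 / 4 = 1.75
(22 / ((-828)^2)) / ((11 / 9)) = 1 / 38088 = 0.00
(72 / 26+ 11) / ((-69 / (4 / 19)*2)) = -358 / 17043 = -0.02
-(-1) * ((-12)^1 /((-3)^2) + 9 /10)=-13 /30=-0.43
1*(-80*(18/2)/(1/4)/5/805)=-576/805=-0.72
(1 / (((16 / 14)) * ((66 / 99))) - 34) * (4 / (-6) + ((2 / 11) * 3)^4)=6640531 / 351384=18.90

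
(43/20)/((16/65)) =559/64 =8.73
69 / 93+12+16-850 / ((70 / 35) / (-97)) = 1278866 / 31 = 41253.74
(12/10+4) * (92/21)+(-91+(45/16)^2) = -1621103/26880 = -60.31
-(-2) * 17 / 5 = 34 / 5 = 6.80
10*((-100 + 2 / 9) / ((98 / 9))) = -4490 / 49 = -91.63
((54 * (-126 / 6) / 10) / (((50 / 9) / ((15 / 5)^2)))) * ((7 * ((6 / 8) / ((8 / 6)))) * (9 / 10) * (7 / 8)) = -182284263 / 320000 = -569.64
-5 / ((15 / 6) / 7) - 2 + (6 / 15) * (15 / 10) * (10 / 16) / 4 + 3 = -413 / 32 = -12.91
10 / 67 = 0.15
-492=-492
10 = 10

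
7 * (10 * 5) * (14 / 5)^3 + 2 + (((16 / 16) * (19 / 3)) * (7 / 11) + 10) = 1270373 / 165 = 7699.23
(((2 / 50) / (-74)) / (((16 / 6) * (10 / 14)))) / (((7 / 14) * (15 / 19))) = -133 / 185000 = -0.00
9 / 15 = 3 / 5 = 0.60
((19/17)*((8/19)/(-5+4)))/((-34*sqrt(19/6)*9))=4*sqrt(114)/49419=0.00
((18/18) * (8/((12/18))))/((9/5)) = 20/3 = 6.67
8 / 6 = 4 / 3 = 1.33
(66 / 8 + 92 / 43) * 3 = 5361 / 172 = 31.17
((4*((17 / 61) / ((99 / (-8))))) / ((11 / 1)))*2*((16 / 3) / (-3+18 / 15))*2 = 174080 / 1793583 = 0.10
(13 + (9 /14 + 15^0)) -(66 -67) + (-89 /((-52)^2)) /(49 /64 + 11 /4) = 15.63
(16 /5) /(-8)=-2 /5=-0.40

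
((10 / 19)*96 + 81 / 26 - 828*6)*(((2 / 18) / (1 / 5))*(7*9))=-84969255 / 494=-172002.54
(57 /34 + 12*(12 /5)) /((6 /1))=1727 /340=5.08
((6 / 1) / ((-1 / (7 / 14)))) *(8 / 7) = -24 / 7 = -3.43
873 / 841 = 1.04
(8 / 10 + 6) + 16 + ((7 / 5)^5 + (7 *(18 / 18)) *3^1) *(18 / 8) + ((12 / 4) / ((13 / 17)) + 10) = 3903011 / 40625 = 96.07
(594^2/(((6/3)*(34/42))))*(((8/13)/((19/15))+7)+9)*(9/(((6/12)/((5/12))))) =113143920120/4199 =26945444.18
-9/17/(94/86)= -387/799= -0.48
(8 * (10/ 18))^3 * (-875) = -56000000/ 729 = -76817.56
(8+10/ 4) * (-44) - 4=-466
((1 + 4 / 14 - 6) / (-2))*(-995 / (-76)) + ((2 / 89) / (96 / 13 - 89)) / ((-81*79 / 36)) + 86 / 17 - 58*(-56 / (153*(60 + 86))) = 3197161557424585 / 88651972024056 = 36.06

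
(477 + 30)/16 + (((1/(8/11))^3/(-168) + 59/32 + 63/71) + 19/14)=218392667/6107136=35.76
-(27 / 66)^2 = -81 / 484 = -0.17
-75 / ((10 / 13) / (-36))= 3510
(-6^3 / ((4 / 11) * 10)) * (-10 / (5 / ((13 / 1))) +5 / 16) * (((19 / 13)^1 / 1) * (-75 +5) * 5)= -81174555 / 104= -780524.57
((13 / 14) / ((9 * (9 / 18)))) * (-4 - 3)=-13 / 9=-1.44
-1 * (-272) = 272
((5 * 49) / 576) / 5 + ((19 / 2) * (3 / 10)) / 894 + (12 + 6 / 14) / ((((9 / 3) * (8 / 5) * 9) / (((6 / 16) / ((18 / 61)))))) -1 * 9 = -154027169 / 18023040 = -8.55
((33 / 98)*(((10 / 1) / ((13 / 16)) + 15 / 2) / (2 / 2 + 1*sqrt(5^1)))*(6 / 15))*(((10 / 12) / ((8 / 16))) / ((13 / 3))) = -16995 / 66248 + 16995*sqrt(5) / 66248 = 0.32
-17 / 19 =-0.89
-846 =-846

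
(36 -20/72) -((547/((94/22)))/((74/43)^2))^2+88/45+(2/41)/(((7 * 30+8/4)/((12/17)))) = -201608303314768814273/110114308609710480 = -1830.90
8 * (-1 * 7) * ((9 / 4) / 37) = -126 / 37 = -3.41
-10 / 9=-1.11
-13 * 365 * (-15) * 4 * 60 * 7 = 119574000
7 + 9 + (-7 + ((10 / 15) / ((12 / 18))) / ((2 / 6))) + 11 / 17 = 215 / 17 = 12.65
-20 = -20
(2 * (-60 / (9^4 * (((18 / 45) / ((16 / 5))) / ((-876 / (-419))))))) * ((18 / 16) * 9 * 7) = -81760 / 3771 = -21.68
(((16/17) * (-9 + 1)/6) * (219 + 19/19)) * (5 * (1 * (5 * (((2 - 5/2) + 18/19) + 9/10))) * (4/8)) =-4505600/969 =-4649.74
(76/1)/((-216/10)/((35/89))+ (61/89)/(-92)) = -108900400/78713731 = -1.38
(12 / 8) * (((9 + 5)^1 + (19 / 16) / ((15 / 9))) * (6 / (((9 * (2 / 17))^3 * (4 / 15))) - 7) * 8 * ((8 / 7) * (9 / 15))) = 18235261 / 12600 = 1447.24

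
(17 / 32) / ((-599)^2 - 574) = 17 / 11463264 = 0.00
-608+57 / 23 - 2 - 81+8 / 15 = -237356 / 345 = -687.99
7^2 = 49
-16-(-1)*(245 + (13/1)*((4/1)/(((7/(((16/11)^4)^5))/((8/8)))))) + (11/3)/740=141952536915029105737544896577/10454534921251982542983540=13578.08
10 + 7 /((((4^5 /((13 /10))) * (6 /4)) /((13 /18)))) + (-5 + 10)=4148383 /276480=15.00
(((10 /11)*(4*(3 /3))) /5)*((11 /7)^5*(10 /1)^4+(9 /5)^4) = 8053432165816 /115548125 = 69697.64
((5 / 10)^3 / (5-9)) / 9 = -1 / 288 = -0.00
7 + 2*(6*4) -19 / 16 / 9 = 7901 / 144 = 54.87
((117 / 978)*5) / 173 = 195 / 56398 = 0.00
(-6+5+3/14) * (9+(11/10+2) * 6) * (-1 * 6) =4554/35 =130.11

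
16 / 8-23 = -21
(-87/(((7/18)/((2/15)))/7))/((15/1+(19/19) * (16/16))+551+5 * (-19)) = -261/590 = -0.44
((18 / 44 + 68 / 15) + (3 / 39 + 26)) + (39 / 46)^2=144053779 / 4538820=31.74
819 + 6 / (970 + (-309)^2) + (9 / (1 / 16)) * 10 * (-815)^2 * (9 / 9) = 92253917277375 / 96451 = 956484819.00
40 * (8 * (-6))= -1920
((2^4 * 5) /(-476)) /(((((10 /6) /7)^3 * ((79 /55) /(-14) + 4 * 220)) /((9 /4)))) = -1833678 /57589285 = -0.03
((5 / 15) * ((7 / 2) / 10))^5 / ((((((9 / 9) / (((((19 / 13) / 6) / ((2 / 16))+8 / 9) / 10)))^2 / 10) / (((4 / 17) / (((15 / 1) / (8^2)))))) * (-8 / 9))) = -115783423 / 5890547812500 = -0.00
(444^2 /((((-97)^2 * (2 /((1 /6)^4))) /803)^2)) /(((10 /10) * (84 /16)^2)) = 0.00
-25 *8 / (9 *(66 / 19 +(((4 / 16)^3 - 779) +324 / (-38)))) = 243200 / 8580501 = 0.03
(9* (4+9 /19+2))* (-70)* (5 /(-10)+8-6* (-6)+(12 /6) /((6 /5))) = -3499965 /19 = -184208.68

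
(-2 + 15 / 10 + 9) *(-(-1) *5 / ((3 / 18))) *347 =88485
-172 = -172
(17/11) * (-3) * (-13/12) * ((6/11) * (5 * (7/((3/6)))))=23205/121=191.78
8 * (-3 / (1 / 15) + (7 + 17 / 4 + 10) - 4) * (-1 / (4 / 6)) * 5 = 1665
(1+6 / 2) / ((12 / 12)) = 4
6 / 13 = 0.46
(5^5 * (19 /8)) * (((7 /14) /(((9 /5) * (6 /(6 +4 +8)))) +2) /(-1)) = -1009375 /48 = -21028.65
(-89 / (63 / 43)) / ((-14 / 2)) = 3827 / 441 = 8.68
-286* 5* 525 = -750750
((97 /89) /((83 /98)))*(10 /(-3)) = -4.29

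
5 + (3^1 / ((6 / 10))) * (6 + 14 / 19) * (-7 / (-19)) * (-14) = -60915 / 361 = -168.74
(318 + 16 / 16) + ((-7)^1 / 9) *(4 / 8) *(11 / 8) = 45859 / 144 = 318.47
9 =9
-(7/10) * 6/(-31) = 21/155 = 0.14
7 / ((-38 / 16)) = -56 / 19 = -2.95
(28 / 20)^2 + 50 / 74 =2438 / 925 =2.64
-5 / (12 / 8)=-10 / 3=-3.33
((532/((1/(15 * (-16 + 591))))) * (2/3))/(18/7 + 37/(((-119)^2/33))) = 8663699800/7527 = 1151016.31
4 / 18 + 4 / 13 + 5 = 647 / 117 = 5.53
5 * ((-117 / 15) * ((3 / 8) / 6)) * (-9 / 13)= 27 / 16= 1.69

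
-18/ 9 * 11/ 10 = -11/ 5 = -2.20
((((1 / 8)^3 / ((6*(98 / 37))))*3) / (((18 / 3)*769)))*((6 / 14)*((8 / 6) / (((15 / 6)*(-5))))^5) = -296 / 625931455078125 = -0.00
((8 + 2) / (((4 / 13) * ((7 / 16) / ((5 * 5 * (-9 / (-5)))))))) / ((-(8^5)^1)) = -2925 / 28672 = -0.10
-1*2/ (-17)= 2/ 17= 0.12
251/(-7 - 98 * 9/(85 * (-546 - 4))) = -5867125/163184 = -35.95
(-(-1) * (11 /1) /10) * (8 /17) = 44 /85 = 0.52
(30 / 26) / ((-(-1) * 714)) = 5 / 3094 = 0.00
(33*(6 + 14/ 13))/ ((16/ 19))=14421/ 52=277.33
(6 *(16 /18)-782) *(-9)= 6990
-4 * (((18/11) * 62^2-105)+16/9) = -2450036/99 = -24747.84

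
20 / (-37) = -20 / 37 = -0.54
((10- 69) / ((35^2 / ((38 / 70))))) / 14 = -1121 / 600250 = -0.00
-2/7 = -0.29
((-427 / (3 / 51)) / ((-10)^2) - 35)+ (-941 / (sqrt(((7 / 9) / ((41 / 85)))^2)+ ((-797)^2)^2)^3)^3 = -96704967184119734884182200805172723497846967084177802232108798340342496566067076717780924163290745968729918147133693001979015328669 / 898828582434424527225413149969074481809154820003511499508400393534180654020513771891262423675906156024246078084078906830887321600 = -107.59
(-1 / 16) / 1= -1 / 16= -0.06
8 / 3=2.67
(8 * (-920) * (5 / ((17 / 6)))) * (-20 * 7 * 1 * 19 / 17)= 587328000 / 289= 2032276.82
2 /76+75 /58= 727 /551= 1.32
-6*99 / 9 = -66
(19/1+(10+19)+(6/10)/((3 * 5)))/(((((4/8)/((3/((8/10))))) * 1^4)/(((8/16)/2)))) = 3603/40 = 90.08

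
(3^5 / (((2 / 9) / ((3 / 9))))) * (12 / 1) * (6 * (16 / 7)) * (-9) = -539876.57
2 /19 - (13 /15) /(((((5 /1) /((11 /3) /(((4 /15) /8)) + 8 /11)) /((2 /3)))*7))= -27002 /15675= -1.72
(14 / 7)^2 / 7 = 4 / 7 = 0.57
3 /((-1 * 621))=-1 /207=-0.00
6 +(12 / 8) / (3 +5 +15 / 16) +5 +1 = 1740 / 143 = 12.17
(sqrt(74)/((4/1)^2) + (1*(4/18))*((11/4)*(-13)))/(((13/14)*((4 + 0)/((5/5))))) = -77/36 + 7*sqrt(74)/416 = -1.99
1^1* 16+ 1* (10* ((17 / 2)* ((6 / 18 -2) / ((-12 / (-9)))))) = -361 / 4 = -90.25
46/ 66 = 23/ 33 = 0.70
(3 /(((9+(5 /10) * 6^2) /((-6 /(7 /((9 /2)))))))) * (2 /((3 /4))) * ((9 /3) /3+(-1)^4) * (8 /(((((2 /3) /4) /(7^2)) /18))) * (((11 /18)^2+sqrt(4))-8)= 1633408 /3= 544469.33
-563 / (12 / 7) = -3941 / 12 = -328.42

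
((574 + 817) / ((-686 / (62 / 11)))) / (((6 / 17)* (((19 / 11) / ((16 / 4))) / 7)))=-1466114 / 2793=-524.92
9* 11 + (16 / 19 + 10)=2087 / 19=109.84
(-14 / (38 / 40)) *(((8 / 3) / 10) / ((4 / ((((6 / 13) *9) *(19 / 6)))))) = -168 / 13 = -12.92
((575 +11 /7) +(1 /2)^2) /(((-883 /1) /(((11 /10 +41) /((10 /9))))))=-24.75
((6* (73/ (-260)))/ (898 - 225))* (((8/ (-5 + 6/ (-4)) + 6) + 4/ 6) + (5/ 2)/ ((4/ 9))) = -251923/ 9098960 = -0.03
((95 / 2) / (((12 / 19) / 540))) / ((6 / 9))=243675 / 4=60918.75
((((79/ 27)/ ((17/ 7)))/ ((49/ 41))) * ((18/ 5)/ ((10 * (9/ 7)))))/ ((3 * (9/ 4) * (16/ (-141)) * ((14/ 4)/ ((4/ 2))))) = -152233/ 722925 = -0.21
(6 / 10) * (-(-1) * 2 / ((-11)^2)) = 6 / 605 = 0.01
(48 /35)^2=2304 /1225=1.88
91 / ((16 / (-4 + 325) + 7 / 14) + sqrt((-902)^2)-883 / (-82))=1197651 / 12020180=0.10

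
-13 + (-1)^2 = -12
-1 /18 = -0.06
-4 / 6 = -2 / 3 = -0.67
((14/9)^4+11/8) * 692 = 65653327/13122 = 5003.30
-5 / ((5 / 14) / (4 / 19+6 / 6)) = -322 / 19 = -16.95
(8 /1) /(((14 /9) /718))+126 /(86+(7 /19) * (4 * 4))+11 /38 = 95318575 /25802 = 3694.23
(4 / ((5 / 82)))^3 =35287552 / 125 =282300.42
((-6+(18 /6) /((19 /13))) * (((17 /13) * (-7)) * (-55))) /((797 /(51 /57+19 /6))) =-75758375 /7480642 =-10.13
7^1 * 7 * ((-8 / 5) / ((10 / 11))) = -2156 / 25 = -86.24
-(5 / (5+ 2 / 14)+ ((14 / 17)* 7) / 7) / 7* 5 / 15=-157 / 1836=-0.09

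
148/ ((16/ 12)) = 111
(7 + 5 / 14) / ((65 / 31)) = 3193 / 910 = 3.51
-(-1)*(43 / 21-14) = -11.95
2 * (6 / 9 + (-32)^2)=6148 / 3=2049.33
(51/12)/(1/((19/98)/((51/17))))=323/1176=0.27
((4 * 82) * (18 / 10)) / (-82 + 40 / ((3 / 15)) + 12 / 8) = 5904 / 1195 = 4.94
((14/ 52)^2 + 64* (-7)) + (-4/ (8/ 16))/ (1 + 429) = -65104489/ 145340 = -447.95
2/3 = 0.67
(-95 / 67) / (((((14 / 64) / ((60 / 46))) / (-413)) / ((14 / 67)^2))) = 1054636800 / 6917549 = 152.46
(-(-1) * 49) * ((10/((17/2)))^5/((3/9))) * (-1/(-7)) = 67200000/1419857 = 47.33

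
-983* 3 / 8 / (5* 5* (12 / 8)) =-983 / 100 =-9.83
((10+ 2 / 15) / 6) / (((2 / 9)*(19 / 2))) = 0.80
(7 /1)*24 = 168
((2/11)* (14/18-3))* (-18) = 80/11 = 7.27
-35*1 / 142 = -35 / 142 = -0.25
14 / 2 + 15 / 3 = 12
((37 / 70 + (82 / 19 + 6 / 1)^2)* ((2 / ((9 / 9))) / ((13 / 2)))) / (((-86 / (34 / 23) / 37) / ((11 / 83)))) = -1625951162 / 586226095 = -2.77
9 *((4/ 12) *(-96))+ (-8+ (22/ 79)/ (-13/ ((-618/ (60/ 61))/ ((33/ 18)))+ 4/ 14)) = -995664206/ 3373537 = -295.14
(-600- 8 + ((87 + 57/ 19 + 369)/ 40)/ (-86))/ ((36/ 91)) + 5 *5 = -187274089/ 123840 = -1512.23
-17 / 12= -1.42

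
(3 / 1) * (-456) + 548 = -820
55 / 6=9.17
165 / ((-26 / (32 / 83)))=-2640 / 1079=-2.45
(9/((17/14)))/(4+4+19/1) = 14/51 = 0.27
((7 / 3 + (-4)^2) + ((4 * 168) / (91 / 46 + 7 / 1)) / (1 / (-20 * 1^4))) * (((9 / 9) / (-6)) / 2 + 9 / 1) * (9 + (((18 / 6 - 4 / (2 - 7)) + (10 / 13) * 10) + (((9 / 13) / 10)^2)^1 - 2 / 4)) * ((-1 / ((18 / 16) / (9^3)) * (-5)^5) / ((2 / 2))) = -533887728564.68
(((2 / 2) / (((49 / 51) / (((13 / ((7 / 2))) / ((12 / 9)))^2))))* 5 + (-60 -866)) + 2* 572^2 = 6276044823 / 9604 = 653482.38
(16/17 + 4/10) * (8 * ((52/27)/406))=0.05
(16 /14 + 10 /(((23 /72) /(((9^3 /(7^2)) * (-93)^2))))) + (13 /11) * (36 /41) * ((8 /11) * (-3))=22521381533624 /5591047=4028115.22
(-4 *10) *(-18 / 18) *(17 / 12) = 170 / 3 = 56.67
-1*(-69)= 69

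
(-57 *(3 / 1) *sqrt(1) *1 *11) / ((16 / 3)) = -5643 / 16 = -352.69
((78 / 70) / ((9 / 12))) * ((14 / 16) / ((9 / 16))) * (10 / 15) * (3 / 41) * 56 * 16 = 101.01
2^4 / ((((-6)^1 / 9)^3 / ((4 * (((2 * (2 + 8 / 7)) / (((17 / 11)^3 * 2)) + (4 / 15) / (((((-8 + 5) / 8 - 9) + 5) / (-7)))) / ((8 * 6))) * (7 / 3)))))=-13.42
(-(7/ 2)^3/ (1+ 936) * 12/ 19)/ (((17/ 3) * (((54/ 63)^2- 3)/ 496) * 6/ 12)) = 25008816/ 11198087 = 2.23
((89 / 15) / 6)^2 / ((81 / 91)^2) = 65593801 / 53144100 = 1.23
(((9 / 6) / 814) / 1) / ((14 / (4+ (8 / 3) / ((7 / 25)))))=71 / 39886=0.00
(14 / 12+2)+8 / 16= 11 / 3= 3.67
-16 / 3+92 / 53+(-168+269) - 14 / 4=29861 / 318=93.90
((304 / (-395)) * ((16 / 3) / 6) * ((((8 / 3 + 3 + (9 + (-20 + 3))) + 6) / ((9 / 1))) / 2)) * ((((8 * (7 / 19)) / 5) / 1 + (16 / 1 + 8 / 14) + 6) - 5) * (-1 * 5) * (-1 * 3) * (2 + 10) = -34008832 / 74655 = -455.55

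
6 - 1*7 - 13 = -14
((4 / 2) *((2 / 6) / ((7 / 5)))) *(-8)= -80 / 21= -3.81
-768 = -768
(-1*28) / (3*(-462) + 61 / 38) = 1064 / 52607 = 0.02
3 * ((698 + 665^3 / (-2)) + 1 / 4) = -1764469371 / 4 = -441117342.75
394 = 394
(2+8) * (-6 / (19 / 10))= -600 / 19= -31.58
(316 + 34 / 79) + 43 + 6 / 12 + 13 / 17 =968827 / 2686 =360.70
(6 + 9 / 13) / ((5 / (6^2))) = 3132 / 65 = 48.18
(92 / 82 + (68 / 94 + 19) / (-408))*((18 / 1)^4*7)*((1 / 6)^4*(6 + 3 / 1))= 1435795389 / 262072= 5478.63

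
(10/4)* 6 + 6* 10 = 75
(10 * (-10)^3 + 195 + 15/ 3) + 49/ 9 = -88151/ 9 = -9794.56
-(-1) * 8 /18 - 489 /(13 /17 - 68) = 8821 /1143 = 7.72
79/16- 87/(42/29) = -6175/112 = -55.13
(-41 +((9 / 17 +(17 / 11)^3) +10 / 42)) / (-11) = 17363212 / 5226837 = 3.32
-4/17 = -0.24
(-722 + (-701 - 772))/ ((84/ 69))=-50485/ 28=-1803.04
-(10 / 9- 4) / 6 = 13 / 27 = 0.48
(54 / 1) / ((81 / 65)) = 43.33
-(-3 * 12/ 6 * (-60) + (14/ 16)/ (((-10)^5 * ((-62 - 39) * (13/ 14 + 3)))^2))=-222177780000000000343/ 617160500000000000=-360.00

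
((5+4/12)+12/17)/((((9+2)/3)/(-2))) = -3.29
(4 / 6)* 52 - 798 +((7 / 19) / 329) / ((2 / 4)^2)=-2044958 / 2679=-763.33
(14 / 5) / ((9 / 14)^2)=2744 / 405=6.78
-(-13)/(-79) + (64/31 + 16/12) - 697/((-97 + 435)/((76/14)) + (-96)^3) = 23493550828/7264368291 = 3.23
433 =433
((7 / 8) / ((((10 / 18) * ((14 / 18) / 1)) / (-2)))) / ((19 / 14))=-567 / 190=-2.98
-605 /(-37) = 605 /37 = 16.35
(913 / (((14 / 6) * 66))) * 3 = 249 / 14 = 17.79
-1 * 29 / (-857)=29 / 857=0.03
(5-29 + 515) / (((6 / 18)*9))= 163.67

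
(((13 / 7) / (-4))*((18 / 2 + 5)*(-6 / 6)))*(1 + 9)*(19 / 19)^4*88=5720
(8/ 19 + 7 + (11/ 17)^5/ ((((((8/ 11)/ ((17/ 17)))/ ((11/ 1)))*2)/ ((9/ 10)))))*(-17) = -35364280161/ 253903840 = -139.28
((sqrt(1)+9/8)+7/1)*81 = 5913/8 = 739.12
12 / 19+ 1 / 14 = 187 / 266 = 0.70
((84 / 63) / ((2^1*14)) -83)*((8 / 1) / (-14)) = 47.40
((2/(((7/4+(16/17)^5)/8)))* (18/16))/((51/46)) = 6.52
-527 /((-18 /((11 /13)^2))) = 63767 /3042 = 20.96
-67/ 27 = -2.48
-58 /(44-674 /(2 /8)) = 0.02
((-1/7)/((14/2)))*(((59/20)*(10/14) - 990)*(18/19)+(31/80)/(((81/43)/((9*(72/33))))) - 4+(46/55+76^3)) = -9612809246/1075305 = -8939.61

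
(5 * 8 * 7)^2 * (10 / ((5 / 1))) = 156800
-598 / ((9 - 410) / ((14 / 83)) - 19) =8372 / 33549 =0.25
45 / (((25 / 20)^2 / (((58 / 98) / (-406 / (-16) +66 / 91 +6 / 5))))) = 434304 / 695611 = 0.62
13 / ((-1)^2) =13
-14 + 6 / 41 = -568 / 41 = -13.85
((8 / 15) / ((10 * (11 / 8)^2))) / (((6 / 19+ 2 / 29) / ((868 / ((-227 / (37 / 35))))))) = -0.30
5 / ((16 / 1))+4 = 69 / 16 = 4.31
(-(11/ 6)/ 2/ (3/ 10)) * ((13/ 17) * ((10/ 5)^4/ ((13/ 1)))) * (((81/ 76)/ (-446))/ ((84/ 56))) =330/ 72029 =0.00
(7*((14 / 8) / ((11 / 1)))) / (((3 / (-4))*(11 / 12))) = -196 / 121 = -1.62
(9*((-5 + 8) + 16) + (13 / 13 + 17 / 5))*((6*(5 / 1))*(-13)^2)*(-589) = -523784742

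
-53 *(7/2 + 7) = -1113/2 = -556.50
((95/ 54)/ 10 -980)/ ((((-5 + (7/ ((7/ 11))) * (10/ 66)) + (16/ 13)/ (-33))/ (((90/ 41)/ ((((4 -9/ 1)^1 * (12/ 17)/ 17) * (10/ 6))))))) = -106664987/ 57840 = -1844.14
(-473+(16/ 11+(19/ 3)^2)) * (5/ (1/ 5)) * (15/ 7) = -5339000/ 231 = -23112.55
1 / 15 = 0.07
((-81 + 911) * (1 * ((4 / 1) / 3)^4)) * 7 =1487360 / 81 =18362.47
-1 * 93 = -93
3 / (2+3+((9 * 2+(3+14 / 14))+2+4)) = 1 / 11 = 0.09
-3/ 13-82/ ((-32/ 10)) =2641/ 104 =25.39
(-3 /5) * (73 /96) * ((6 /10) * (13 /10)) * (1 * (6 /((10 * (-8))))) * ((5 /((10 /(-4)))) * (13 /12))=-37011 /640000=-0.06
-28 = -28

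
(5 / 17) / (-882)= -5 / 14994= -0.00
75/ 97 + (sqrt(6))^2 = 657/ 97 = 6.77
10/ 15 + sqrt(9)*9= 83/ 3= 27.67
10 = 10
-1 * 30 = -30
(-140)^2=19600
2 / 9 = 0.22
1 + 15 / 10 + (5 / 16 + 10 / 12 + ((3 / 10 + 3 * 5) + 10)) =6947 / 240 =28.95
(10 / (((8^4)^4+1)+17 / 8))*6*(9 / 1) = 1440 / 750599937895091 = 0.00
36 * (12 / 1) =432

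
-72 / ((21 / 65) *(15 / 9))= -936 / 7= -133.71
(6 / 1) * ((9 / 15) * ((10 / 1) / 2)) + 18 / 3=24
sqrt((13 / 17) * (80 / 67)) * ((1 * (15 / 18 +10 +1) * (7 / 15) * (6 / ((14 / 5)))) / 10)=71 * sqrt(74035) / 17085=1.13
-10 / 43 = -0.23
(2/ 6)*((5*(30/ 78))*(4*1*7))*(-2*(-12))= 5600/ 13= 430.77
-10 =-10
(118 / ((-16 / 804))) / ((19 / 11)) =-130449 / 38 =-3432.87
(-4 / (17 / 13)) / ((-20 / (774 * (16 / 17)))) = 111.41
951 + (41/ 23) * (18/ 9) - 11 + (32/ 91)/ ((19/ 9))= 37529382/ 39767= 943.73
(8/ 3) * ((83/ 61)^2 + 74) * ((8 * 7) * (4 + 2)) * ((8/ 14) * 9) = 1300575744/ 3721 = 349523.18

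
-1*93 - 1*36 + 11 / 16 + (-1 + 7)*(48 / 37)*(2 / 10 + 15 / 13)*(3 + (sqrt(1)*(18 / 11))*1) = -3057401 / 38480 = -79.45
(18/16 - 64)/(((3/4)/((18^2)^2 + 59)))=-52832605/6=-8805434.17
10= 10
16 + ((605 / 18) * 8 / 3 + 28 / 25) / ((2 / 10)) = 63416 / 135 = 469.75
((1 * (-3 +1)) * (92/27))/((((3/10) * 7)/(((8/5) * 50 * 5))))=-736000/567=-1298.06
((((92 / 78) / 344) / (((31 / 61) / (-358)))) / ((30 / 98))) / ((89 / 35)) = -86139991 / 27761058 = -3.10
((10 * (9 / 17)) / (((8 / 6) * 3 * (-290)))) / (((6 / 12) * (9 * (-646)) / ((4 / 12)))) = 1 / 1910868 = 0.00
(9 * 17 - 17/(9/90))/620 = -17/620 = -0.03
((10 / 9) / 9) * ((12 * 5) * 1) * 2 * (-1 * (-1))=400 / 27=14.81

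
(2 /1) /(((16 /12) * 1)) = 3 /2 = 1.50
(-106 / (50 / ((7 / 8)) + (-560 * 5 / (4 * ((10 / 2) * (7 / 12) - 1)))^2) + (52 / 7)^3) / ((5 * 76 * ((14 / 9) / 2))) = 312654246206067 / 225417894604000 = 1.39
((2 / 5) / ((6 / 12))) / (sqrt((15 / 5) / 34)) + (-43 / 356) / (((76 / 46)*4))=-989 / 54112 + 4*sqrt(102) / 15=2.67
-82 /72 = -41 /36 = -1.14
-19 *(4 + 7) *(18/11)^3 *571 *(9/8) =-71180289/121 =-588266.85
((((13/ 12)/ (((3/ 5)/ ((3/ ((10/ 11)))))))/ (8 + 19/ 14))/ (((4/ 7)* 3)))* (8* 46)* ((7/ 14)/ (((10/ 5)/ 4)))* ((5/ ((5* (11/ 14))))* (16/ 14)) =234416/ 1179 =198.83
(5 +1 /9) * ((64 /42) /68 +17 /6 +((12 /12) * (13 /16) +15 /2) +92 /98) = 11134001 /179928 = 61.88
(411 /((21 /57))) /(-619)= -7809 /4333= -1.80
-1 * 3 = -3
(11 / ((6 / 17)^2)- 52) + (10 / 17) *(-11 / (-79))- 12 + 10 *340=3424.39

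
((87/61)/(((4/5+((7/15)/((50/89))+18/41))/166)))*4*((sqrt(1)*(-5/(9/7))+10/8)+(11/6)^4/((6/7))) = 1011134666125/209640042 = 4823.19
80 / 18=4.44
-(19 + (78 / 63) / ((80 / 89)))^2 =-292991689 / 705600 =-415.24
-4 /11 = -0.36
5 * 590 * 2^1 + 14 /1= 5914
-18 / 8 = -9 / 4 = -2.25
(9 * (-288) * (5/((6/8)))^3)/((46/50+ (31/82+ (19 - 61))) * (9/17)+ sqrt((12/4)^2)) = 8921600000/215467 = 41405.88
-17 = -17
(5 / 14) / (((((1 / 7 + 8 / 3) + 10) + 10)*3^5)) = 5 / 77598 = 0.00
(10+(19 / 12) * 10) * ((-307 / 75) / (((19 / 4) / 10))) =-38068 / 171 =-222.62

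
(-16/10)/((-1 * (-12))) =-2/15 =-0.13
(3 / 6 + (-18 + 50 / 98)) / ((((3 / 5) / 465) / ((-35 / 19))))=6451875 / 266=24255.17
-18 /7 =-2.57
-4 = -4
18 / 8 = 9 / 4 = 2.25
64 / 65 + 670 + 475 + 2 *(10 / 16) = 298281 / 260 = 1147.23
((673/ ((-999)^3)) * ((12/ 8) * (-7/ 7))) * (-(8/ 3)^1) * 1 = -2692/ 997002999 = -0.00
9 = 9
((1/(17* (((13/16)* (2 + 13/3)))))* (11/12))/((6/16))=352/12597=0.03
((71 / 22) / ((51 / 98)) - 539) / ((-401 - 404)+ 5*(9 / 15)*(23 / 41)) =3063725 / 4619274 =0.66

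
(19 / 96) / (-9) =-0.02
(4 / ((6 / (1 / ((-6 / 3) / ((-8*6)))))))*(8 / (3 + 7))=64 / 5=12.80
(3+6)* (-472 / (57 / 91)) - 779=-143657 / 19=-7560.89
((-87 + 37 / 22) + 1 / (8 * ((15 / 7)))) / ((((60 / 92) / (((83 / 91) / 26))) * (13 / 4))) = -214844587 / 152252100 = -1.41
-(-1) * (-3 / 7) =-3 / 7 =-0.43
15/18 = 5/6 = 0.83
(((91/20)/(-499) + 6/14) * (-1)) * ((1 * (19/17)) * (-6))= 1670271/593810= 2.81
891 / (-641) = -891 / 641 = -1.39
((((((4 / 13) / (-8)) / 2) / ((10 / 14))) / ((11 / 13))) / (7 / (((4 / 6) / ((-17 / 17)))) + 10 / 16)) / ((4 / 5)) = 7 / 1738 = 0.00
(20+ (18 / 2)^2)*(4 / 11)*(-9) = -3636 / 11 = -330.55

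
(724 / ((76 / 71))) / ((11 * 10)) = 12851 / 2090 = 6.15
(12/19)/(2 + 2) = 3/19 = 0.16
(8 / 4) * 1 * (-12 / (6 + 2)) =-3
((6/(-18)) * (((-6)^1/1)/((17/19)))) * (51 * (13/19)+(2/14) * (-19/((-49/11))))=462760/5831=79.36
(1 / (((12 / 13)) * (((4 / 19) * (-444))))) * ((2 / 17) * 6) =-247 / 30192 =-0.01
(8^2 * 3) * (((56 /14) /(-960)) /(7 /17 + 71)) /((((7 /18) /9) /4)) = -22032 /21245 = -1.04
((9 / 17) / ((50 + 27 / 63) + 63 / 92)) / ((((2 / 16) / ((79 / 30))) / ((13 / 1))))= 7936656 / 2797945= 2.84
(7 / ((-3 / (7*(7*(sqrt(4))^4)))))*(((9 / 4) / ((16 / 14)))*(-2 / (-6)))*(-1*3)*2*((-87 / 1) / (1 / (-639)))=400436379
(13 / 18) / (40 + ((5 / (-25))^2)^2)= 8125 / 450018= 0.02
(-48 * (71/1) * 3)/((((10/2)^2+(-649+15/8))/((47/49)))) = 427136/27097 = 15.76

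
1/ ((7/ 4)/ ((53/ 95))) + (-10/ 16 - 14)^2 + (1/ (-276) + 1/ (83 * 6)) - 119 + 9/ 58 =674072501699/ 7068492480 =95.36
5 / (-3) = -5 / 3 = -1.67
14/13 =1.08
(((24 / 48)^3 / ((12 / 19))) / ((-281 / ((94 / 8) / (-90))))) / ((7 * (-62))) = -0.00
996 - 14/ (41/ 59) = 40010/ 41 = 975.85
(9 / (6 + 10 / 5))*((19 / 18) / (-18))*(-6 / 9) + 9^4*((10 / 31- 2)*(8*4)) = -4716361139 / 13392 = -352177.50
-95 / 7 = -13.57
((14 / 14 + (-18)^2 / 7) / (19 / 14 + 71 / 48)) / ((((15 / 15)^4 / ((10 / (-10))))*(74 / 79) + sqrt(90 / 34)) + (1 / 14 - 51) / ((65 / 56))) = -35462282229920 / 95197968281511 - 139646119600*sqrt(85) / 95197968281511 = -0.39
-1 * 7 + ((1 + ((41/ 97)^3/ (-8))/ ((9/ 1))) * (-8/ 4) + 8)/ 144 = -6.96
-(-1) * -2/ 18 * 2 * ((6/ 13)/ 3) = -4/ 117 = -0.03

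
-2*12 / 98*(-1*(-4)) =-48 / 49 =-0.98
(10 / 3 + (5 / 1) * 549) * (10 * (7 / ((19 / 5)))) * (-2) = -5771500 / 57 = -101254.39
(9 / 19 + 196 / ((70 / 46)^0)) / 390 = 3733 / 7410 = 0.50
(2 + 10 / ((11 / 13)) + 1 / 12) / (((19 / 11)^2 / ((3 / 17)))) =20185 / 24548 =0.82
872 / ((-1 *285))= -872 / 285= -3.06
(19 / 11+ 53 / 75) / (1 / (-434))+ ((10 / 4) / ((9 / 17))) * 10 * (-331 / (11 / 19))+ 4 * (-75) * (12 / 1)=-78345041 / 2475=-31654.56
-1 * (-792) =792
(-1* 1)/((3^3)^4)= -1/531441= -0.00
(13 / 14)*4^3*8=3328 / 7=475.43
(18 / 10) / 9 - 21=-104 / 5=-20.80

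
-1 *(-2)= 2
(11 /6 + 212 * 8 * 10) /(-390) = -101771 /2340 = -43.49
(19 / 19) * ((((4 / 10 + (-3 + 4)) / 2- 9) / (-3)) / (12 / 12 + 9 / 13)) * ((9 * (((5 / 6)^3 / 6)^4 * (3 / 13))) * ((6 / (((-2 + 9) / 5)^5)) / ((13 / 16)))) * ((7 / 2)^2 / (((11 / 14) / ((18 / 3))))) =12664794921875 / 335559704223744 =0.04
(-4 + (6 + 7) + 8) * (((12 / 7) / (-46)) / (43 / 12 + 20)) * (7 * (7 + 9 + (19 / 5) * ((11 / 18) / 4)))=-3.12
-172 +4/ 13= -2232/ 13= -171.69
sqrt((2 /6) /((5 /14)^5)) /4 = 49 * sqrt(210) /375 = 1.89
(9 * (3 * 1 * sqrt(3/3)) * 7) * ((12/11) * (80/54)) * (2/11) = 6720/121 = 55.54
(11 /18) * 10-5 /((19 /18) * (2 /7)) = -1790 /171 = -10.47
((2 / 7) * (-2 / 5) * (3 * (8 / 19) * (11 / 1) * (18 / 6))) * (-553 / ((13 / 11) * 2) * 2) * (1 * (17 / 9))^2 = 88401632 / 11115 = 7953.36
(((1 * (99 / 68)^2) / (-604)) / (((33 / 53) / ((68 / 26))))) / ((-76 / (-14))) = -0.00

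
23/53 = 0.43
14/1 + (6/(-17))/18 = 713/51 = 13.98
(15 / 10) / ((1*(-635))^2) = 3 / 806450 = 0.00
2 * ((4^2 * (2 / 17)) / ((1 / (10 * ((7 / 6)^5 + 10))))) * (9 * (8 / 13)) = 15130720 / 5967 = 2535.73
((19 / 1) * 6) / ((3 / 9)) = 342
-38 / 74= -19 / 37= -0.51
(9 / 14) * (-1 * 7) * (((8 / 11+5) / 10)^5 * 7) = -62523502209 / 32210200000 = -1.94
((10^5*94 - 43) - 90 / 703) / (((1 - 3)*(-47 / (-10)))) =-33040848405 / 33041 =-999995.41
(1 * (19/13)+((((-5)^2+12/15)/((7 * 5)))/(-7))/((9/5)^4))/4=0.36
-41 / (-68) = 41 / 68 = 0.60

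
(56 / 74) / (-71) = -28 / 2627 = -0.01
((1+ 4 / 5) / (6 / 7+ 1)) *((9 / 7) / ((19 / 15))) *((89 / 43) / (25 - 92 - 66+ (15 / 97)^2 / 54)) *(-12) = 14651167896 / 79746259697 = 0.18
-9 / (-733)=9 / 733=0.01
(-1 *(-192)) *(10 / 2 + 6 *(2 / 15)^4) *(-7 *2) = -75628672 / 5625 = -13445.10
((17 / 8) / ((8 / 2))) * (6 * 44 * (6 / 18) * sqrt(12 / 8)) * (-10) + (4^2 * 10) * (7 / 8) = 140-935 * sqrt(6) / 4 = -432.57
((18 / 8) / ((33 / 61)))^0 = 1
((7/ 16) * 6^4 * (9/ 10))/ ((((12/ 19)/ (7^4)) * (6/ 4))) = 25865973/ 20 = 1293298.65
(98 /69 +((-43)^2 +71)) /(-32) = -60.04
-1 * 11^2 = -121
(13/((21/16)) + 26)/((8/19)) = 7163/84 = 85.27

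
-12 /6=-2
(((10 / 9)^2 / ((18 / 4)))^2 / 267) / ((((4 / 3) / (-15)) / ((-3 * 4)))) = 200000 / 5255361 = 0.04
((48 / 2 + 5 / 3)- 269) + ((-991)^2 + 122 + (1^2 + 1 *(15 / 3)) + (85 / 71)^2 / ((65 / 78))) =14850292787 / 15123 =981967.39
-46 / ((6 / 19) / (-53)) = 7720.33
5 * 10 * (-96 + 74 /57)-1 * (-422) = -245846 /57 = -4313.09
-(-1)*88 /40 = 11 /5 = 2.20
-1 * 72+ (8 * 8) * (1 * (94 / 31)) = 3784 / 31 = 122.06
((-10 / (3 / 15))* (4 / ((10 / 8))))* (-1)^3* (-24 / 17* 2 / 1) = -7680 / 17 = -451.76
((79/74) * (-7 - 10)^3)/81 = -388127/5994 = -64.75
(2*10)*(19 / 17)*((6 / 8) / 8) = 285 / 136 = 2.10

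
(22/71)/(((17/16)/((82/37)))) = 28864/44659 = 0.65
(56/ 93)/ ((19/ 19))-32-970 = -93130/ 93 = -1001.40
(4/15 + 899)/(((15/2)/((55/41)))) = 7238/45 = 160.84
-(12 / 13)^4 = -20736 / 28561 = -0.73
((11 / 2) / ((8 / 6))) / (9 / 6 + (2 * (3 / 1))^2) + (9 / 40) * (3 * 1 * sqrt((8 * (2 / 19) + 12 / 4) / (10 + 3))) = 11 / 100 + 27 * sqrt(18031) / 9880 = 0.48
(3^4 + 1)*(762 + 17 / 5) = 313814 / 5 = 62762.80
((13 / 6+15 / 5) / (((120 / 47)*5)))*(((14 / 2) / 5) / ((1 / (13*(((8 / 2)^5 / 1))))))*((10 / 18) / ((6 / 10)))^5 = 662935000000 / 129140163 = 5133.45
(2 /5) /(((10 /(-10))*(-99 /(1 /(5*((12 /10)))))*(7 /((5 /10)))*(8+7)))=1 /311850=0.00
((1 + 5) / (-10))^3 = -27 / 125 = -0.22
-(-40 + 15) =25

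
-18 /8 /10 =-9 /40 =-0.22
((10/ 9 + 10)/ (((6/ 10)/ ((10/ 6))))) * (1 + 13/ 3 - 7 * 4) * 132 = -7480000/ 81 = -92345.68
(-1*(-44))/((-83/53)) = -28.10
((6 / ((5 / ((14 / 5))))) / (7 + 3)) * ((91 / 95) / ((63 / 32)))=5824 / 35625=0.16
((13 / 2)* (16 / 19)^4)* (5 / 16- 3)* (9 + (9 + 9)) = -30910464 / 130321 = -237.19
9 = 9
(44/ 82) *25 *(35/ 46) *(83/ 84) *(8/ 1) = 228250/ 2829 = 80.68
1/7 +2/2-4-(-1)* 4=8/7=1.14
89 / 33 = 2.70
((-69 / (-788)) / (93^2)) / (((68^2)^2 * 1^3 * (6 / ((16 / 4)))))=23 / 72861443283456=0.00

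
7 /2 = 3.50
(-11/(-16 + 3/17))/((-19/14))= -2618/5111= -0.51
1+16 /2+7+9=25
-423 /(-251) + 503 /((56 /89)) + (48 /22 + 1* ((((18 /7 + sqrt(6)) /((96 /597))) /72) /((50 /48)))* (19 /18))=3781* sqrt(6) /43200 + 37270319041 /46384800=803.72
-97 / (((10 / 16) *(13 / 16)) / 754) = -720128 / 5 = -144025.60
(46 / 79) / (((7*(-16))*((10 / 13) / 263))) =-78637 / 44240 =-1.78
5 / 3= 1.67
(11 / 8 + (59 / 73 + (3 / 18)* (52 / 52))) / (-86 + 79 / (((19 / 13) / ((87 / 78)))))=-78223 / 855852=-0.09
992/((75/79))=78368/75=1044.91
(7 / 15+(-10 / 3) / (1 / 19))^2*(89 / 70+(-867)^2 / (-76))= -23392346764517 / 598500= -39084957.00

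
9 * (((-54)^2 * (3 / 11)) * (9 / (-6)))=-118098 / 11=-10736.18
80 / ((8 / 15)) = 150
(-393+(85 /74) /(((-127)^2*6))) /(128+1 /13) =-36586957979 /11923524540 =-3.07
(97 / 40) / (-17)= -97 / 680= -0.14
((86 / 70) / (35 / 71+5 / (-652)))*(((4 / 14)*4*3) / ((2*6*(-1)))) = -3981112 / 5503925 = -0.72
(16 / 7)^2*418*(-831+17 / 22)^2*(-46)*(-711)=26535688237843200 / 539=49231332537742.49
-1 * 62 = -62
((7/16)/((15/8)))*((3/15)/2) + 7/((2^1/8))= 28.02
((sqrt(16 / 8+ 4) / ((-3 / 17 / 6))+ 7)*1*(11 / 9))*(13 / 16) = 1001 / 144 - 2431*sqrt(6) / 72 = -75.75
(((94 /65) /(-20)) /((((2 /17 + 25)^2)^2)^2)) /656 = -327860599727 /471237882925010018992938400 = -0.00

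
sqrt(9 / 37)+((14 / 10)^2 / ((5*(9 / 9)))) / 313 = 49 / 39125+3*sqrt(37) / 37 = 0.49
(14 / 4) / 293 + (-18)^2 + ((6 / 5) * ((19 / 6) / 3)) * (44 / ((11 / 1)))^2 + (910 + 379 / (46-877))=3052844723 / 2434830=1253.82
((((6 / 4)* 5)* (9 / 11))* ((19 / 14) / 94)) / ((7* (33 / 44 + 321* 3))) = 171 / 13021162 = 0.00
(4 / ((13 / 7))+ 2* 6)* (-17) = -3128 / 13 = -240.62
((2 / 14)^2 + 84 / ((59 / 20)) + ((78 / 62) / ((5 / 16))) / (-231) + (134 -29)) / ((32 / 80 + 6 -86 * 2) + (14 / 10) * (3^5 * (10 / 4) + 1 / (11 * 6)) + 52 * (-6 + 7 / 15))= 986897349 / 2936700928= 0.34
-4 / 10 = -2 / 5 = -0.40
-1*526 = -526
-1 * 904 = -904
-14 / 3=-4.67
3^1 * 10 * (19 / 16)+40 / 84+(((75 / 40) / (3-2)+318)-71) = 11969 / 42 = 284.98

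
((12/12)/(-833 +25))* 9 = -9/808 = -0.01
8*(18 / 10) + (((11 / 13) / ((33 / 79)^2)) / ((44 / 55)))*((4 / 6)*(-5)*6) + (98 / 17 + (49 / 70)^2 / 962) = -16363103893 / 161904600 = -101.07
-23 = -23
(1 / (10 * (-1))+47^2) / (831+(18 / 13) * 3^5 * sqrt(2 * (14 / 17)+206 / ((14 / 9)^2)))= 0.56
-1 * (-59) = 59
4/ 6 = 2/ 3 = 0.67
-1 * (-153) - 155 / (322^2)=15863497 / 103684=153.00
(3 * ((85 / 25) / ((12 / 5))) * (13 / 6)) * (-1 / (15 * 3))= -221 / 1080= -0.20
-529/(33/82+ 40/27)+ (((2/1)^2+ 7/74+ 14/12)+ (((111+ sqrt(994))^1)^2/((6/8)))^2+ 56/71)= 31529920* sqrt(994)/3+ 39669923302901294/98614953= 733626848.79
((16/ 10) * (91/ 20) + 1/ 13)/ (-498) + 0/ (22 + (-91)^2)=-797/ 53950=-0.01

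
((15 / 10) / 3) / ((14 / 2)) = 1 / 14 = 0.07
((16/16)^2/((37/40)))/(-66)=-20/1221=-0.02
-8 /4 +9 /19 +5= 66 /19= 3.47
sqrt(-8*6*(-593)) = 4*sqrt(1779) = 168.71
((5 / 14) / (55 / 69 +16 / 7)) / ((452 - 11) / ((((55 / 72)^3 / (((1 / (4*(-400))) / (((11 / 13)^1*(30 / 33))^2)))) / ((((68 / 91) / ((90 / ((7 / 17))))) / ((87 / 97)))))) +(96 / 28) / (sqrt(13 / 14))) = 789717034870435546875 / 21664381935720476001182248 +26143878496551513671875*sqrt(182) / 10832190967860238000591124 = 0.03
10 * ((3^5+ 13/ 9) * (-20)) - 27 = -440243/ 9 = -48915.89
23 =23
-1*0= 0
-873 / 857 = -1.02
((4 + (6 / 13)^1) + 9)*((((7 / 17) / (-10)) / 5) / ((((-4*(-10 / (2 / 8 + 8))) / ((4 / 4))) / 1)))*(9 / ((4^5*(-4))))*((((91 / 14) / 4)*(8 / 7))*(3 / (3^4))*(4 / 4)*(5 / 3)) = 77 / 13369344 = 0.00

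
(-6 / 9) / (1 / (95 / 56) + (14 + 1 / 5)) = -38 / 843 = -0.05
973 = 973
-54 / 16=-27 / 8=-3.38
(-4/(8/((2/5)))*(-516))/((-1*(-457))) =516/2285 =0.23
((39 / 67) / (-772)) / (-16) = 39 / 827584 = 0.00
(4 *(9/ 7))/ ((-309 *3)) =-4/ 721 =-0.01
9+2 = 11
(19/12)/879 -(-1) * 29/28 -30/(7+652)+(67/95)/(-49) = 0.98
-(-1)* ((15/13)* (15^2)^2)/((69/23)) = 253125/13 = 19471.15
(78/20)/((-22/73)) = -2847/220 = -12.94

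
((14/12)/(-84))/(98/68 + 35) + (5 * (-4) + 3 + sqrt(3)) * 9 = -6824429/44604 + 9 * sqrt(3) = -137.41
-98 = -98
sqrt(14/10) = sqrt(35)/5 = 1.18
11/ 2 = 5.50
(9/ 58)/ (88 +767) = 1/ 5510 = 0.00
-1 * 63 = -63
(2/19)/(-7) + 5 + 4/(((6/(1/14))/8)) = 2141/399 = 5.37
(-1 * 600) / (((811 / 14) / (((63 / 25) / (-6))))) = 3528 / 811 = 4.35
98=98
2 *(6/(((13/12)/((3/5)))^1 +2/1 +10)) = 0.87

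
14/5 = 2.80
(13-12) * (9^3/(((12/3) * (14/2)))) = 729/28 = 26.04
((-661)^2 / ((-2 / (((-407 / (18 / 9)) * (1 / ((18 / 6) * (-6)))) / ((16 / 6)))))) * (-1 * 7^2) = 8713515503 / 192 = 45382893.24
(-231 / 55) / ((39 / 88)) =-616 / 65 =-9.48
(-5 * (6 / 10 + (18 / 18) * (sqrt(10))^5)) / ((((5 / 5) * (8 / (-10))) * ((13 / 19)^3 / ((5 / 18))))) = 171475 / 52728 + 21434375 * sqrt(10) / 39546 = 1717.24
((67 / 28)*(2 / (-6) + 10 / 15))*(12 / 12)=67 / 84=0.80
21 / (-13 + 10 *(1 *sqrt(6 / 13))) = -3.38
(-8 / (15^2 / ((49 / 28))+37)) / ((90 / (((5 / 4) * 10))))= -70 / 10431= -0.01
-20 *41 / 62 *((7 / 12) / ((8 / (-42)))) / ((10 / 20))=10045 / 124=81.01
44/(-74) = -22/37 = -0.59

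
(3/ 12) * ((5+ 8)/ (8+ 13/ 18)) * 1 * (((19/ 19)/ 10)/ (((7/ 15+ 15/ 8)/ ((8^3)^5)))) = 24699429206360064/ 44117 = 559861939985.95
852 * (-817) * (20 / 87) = -4640560 / 29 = -160019.31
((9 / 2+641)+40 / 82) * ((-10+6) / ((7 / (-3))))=1107.41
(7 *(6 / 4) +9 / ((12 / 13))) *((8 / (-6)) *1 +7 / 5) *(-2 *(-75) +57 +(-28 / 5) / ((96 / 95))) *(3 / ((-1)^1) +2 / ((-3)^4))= -233047 / 288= -809.19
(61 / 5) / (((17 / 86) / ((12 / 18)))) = 10492 / 255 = 41.15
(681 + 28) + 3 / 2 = 1421 / 2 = 710.50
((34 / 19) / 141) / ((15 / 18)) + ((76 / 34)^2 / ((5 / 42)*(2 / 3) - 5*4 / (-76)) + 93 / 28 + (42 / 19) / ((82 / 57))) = 28828344577 / 1481361980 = 19.46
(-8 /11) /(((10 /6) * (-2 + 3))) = -24 /55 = -0.44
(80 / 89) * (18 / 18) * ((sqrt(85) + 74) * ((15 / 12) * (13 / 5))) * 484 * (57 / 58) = 3586440 * sqrt(85) / 2581 + 265396560 / 2581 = 115638.09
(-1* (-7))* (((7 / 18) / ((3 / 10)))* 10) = 2450 / 27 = 90.74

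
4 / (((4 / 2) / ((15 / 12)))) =2.50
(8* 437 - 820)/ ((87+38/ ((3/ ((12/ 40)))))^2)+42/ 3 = 738131/ 51529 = 14.32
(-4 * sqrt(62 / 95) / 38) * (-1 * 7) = 14 * sqrt(5890) / 1805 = 0.60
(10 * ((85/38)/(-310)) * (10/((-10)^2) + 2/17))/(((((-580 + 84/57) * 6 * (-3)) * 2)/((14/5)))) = -259/122670720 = -0.00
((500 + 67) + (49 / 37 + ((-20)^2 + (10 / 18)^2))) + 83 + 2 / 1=3157738 / 2997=1053.63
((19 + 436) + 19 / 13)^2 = 35212356 / 169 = 208357.14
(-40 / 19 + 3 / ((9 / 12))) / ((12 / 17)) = 2.68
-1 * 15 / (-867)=5 / 289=0.02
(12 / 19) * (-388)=-4656 / 19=-245.05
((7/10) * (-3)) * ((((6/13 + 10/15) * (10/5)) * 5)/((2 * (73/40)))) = -6160/949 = -6.49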